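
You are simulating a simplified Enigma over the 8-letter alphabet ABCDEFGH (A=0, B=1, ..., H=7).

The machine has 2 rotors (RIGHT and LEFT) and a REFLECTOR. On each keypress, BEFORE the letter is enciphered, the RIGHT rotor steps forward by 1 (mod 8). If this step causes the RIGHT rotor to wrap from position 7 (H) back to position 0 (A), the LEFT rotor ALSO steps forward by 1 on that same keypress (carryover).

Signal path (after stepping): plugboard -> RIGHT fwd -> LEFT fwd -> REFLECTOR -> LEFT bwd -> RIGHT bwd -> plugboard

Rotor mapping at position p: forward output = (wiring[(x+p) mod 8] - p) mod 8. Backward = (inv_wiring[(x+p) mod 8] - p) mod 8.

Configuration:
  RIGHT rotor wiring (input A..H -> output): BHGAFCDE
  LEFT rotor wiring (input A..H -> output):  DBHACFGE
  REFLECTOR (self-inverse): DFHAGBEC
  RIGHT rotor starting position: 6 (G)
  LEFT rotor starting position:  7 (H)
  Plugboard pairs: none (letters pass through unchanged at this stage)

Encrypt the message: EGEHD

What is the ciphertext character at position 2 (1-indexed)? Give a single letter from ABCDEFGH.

Char 1 ('E'): step: R->7, L=7; E->plug->E->R->B->L->E->refl->G->L'->G->R'->F->plug->F
Char 2 ('G'): step: R->0, L->0 (L advanced); G->plug->G->R->D->L->A->refl->D->L'->A->R'->D->plug->D

D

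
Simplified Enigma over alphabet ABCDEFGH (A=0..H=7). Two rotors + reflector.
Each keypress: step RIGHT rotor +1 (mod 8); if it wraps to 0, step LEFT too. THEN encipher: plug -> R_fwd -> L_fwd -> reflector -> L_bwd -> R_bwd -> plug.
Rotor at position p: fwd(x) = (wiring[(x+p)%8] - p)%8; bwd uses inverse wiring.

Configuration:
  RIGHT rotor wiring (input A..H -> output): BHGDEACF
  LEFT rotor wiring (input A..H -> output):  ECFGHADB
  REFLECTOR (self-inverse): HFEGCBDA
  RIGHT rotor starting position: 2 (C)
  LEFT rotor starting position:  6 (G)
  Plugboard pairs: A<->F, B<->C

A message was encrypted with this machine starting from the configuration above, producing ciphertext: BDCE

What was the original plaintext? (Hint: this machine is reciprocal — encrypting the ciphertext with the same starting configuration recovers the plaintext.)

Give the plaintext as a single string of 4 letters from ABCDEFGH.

Answer: GGDG

Derivation:
Char 1 ('B'): step: R->3, L=6; B->plug->C->R->F->L->A->refl->H->L'->E->R'->G->plug->G
Char 2 ('D'): step: R->4, L=6; D->plug->D->R->B->L->D->refl->G->L'->C->R'->G->plug->G
Char 3 ('C'): step: R->5, L=6; C->plug->B->R->F->L->A->refl->H->L'->E->R'->D->plug->D
Char 4 ('E'): step: R->6, L=6; E->plug->E->R->A->L->F->refl->B->L'->G->R'->G->plug->G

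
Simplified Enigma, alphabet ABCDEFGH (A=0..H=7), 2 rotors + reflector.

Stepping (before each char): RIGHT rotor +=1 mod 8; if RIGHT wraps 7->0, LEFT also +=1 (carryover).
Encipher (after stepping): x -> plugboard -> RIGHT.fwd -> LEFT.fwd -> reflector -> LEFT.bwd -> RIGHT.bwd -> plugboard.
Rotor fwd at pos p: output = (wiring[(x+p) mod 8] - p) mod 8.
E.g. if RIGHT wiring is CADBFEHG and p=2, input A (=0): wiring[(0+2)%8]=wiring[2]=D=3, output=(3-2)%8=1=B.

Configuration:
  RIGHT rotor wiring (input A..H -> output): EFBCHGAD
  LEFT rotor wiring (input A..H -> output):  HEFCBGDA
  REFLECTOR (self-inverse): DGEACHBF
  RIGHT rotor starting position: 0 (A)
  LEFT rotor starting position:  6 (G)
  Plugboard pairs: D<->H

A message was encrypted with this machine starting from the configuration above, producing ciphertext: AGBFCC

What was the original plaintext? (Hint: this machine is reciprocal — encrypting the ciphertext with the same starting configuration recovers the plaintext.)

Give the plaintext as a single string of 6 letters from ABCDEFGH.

Char 1 ('A'): step: R->1, L=6; A->plug->A->R->E->L->H->refl->F->L'->A->R'->B->plug->B
Char 2 ('G'): step: R->2, L=6; G->plug->G->R->C->L->B->refl->G->L'->D->R'->H->plug->D
Char 3 ('B'): step: R->3, L=6; B->plug->B->R->E->L->H->refl->F->L'->A->R'->E->plug->E
Char 4 ('F'): step: R->4, L=6; F->plug->F->R->B->L->C->refl->E->L'->F->R'->G->plug->G
Char 5 ('C'): step: R->5, L=6; C->plug->C->R->G->L->D->refl->A->L'->H->R'->D->plug->H
Char 6 ('C'): step: R->6, L=6; C->plug->C->R->G->L->D->refl->A->L'->H->R'->D->plug->H

Answer: BDEGHH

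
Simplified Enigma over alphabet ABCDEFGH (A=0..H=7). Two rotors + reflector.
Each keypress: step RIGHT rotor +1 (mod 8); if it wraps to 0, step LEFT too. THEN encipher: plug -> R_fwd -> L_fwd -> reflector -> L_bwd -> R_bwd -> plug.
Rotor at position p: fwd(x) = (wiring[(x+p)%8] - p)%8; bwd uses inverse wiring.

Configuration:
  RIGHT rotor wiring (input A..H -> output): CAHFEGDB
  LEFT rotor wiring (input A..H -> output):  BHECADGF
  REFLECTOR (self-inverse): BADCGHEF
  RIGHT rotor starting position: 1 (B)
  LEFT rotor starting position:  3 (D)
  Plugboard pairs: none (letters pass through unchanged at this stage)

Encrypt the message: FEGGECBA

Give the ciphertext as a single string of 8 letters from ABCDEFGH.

Answer: CGFAHDCG

Derivation:
Char 1 ('F'): step: R->2, L=3; F->plug->F->R->H->L->B->refl->A->L'->C->R'->C->plug->C
Char 2 ('E'): step: R->3, L=3; E->plug->E->R->G->L->E->refl->G->L'->F->R'->G->plug->G
Char 3 ('G'): step: R->4, L=3; G->plug->G->R->D->L->D->refl->C->L'->E->R'->F->plug->F
Char 4 ('G'): step: R->5, L=3; G->plug->G->R->A->L->H->refl->F->L'->B->R'->A->plug->A
Char 5 ('E'): step: R->6, L=3; E->plug->E->R->B->L->F->refl->H->L'->A->R'->H->plug->H
Char 6 ('C'): step: R->7, L=3; C->plug->C->R->B->L->F->refl->H->L'->A->R'->D->plug->D
Char 7 ('B'): step: R->0, L->4 (L advanced); B->plug->B->R->A->L->E->refl->G->L'->H->R'->C->plug->C
Char 8 ('A'): step: R->1, L=4; A->plug->A->R->H->L->G->refl->E->L'->A->R'->G->plug->G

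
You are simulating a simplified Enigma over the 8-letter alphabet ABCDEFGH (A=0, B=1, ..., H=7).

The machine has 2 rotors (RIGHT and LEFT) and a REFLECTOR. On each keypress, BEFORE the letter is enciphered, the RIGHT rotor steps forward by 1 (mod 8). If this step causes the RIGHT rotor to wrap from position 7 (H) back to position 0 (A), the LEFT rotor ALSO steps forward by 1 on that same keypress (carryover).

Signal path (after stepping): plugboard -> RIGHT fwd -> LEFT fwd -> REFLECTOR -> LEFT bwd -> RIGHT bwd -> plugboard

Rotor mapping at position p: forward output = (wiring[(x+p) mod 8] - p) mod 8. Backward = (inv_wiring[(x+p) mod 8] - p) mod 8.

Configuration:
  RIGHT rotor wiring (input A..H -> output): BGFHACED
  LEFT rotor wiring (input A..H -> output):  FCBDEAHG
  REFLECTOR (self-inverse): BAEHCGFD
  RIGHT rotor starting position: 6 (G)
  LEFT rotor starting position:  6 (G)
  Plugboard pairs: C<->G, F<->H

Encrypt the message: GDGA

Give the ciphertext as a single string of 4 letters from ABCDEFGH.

Char 1 ('G'): step: R->7, L=6; G->plug->C->R->H->L->C->refl->E->L'->D->R'->G->plug->C
Char 2 ('D'): step: R->0, L->7 (L advanced); D->plug->D->R->H->L->A->refl->B->L'->G->R'->B->plug->B
Char 3 ('G'): step: R->1, L=7; G->plug->C->R->G->L->B->refl->A->L'->H->R'->D->plug->D
Char 4 ('A'): step: R->2, L=7; A->plug->A->R->D->L->C->refl->E->L'->E->R'->H->plug->F

Answer: CBDF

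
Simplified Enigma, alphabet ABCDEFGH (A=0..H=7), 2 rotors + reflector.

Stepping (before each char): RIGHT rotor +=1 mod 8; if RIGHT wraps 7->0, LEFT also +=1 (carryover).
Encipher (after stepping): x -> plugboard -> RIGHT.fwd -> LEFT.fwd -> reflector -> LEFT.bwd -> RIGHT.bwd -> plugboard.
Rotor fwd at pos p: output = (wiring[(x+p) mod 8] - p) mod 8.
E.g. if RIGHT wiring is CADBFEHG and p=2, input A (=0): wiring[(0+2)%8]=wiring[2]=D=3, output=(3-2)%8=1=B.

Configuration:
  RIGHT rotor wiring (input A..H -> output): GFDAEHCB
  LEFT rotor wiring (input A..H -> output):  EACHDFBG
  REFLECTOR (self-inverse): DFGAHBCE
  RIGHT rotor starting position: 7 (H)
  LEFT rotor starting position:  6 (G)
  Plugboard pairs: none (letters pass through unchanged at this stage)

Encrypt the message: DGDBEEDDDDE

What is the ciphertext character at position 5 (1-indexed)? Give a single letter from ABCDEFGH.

Char 1 ('D'): step: R->0, L->7 (L advanced); D->plug->D->R->A->L->H->refl->E->L'->F->R'->B->plug->B
Char 2 ('G'): step: R->1, L=7; G->plug->G->R->A->L->H->refl->E->L'->F->R'->H->plug->H
Char 3 ('D'): step: R->2, L=7; D->plug->D->R->F->L->E->refl->H->L'->A->R'->E->plug->E
Char 4 ('B'): step: R->3, L=7; B->plug->B->R->B->L->F->refl->B->L'->C->R'->G->plug->G
Char 5 ('E'): step: R->4, L=7; E->plug->E->R->C->L->B->refl->F->L'->B->R'->F->plug->F

F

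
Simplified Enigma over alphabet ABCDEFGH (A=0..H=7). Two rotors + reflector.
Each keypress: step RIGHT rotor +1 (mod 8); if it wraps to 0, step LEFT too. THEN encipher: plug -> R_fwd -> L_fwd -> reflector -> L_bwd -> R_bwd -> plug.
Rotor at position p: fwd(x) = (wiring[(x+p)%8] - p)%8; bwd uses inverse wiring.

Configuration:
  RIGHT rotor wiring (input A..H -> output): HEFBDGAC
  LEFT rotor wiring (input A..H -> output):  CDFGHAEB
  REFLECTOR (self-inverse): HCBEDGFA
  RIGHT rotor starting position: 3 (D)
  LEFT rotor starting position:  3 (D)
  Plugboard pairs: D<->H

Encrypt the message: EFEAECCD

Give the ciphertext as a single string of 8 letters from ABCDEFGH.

Answer: AAFGBGFH

Derivation:
Char 1 ('E'): step: R->4, L=3; E->plug->E->R->D->L->B->refl->C->L'->H->R'->A->plug->A
Char 2 ('F'): step: R->5, L=3; F->plug->F->R->A->L->D->refl->E->L'->B->R'->A->plug->A
Char 3 ('E'): step: R->6, L=3; E->plug->E->R->H->L->C->refl->B->L'->D->R'->F->plug->F
Char 4 ('A'): step: R->7, L=3; A->plug->A->R->D->L->B->refl->C->L'->H->R'->G->plug->G
Char 5 ('E'): step: R->0, L->4 (L advanced); E->plug->E->R->D->L->F->refl->G->L'->E->R'->B->plug->B
Char 6 ('C'): step: R->1, L=4; C->plug->C->R->A->L->D->refl->E->L'->B->R'->G->plug->G
Char 7 ('C'): step: R->2, L=4; C->plug->C->R->B->L->E->refl->D->L'->A->R'->F->plug->F
Char 8 ('D'): step: R->3, L=4; D->plug->H->R->C->L->A->refl->H->L'->F->R'->D->plug->H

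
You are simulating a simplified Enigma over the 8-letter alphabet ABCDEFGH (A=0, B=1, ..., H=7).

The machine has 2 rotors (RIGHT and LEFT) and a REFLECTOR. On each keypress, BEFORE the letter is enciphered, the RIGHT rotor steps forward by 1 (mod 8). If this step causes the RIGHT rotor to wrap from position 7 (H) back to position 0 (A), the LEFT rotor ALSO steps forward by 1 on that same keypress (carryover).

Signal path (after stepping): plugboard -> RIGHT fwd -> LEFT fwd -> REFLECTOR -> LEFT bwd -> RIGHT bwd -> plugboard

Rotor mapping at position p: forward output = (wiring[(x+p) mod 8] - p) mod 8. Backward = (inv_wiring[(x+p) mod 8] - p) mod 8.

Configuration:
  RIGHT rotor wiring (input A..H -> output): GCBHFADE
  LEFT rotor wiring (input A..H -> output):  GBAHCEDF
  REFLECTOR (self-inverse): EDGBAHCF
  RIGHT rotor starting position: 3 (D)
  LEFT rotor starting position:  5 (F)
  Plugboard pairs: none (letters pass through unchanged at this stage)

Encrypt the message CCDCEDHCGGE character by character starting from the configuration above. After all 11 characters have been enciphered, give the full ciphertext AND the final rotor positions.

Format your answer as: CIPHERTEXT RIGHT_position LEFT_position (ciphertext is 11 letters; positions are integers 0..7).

Answer: DHHAGEEFHBA 6 6

Derivation:
Char 1 ('C'): step: R->4, L=5; C->plug->C->R->H->L->F->refl->H->L'->A->R'->D->plug->D
Char 2 ('C'): step: R->5, L=5; C->plug->C->R->H->L->F->refl->H->L'->A->R'->H->plug->H
Char 3 ('D'): step: R->6, L=5; D->plug->D->R->E->L->E->refl->A->L'->C->R'->H->plug->H
Char 4 ('C'): step: R->7, L=5; C->plug->C->R->D->L->B->refl->D->L'->F->R'->A->plug->A
Char 5 ('E'): step: R->0, L->6 (L advanced); E->plug->E->R->F->L->B->refl->D->L'->D->R'->G->plug->G
Char 6 ('D'): step: R->1, L=6; D->plug->D->R->E->L->C->refl->G->L'->H->R'->E->plug->E
Char 7 ('H'): step: R->2, L=6; H->plug->H->R->A->L->F->refl->H->L'->B->R'->E->plug->E
Char 8 ('C'): step: R->3, L=6; C->plug->C->R->F->L->B->refl->D->L'->D->R'->F->plug->F
Char 9 ('G'): step: R->4, L=6; G->plug->G->R->F->L->B->refl->D->L'->D->R'->H->plug->H
Char 10 ('G'): step: R->5, L=6; G->plug->G->R->C->L->A->refl->E->L'->G->R'->B->plug->B
Char 11 ('E'): step: R->6, L=6; E->plug->E->R->D->L->D->refl->B->L'->F->R'->A->plug->A
Final: ciphertext=DHHAGEEFHBA, RIGHT=6, LEFT=6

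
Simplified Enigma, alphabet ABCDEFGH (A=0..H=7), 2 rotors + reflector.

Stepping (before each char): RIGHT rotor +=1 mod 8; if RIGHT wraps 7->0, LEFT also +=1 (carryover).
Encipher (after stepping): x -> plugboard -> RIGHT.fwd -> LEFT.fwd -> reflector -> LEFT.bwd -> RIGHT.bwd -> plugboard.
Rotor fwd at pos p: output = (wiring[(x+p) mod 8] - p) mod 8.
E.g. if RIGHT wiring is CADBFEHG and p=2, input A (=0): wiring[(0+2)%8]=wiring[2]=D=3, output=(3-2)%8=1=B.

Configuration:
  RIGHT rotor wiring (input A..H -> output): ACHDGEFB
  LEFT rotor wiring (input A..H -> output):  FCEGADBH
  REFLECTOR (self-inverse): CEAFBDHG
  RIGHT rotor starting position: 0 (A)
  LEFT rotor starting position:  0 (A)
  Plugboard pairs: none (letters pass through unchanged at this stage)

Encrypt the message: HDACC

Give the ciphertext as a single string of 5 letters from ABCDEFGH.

Char 1 ('H'): step: R->1, L=0; H->plug->H->R->H->L->H->refl->G->L'->D->R'->E->plug->E
Char 2 ('D'): step: R->2, L=0; D->plug->D->R->C->L->E->refl->B->L'->G->R'->G->plug->G
Char 3 ('A'): step: R->3, L=0; A->plug->A->R->A->L->F->refl->D->L'->F->R'->F->plug->F
Char 4 ('C'): step: R->4, L=0; C->plug->C->R->B->L->C->refl->A->L'->E->R'->E->plug->E
Char 5 ('C'): step: R->5, L=0; C->plug->C->R->E->L->A->refl->C->L'->B->R'->H->plug->H

Answer: EGFEH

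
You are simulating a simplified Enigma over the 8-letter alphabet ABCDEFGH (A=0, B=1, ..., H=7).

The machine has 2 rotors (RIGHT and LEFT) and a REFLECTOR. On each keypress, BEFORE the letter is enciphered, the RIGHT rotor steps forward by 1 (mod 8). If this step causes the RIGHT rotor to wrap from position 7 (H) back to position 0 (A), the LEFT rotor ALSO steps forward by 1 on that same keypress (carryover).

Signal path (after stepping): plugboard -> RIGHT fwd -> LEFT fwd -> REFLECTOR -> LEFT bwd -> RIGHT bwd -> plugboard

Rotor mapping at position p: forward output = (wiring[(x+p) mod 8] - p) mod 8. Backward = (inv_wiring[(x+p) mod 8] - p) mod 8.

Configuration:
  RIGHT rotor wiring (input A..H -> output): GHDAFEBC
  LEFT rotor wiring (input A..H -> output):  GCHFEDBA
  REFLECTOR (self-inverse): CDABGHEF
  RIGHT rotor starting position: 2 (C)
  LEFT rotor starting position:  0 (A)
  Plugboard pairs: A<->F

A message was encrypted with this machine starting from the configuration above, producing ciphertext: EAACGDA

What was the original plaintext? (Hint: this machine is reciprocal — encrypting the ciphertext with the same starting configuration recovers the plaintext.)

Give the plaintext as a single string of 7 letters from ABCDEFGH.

Answer: CECBACE

Derivation:
Char 1 ('E'): step: R->3, L=0; E->plug->E->R->H->L->A->refl->C->L'->B->R'->C->plug->C
Char 2 ('A'): step: R->4, L=0; A->plug->F->R->D->L->F->refl->H->L'->C->R'->E->plug->E
Char 3 ('A'): step: R->5, L=0; A->plug->F->R->G->L->B->refl->D->L'->F->R'->C->plug->C
Char 4 ('C'): step: R->6, L=0; C->plug->C->R->A->L->G->refl->E->L'->E->R'->B->plug->B
Char 5 ('G'): step: R->7, L=0; G->plug->G->R->F->L->D->refl->B->L'->G->R'->F->plug->A
Char 6 ('D'): step: R->0, L->1 (L advanced); D->plug->D->R->A->L->B->refl->D->L'->D->R'->C->plug->C
Char 7 ('A'): step: R->1, L=1; A->plug->F->R->A->L->B->refl->D->L'->D->R'->E->plug->E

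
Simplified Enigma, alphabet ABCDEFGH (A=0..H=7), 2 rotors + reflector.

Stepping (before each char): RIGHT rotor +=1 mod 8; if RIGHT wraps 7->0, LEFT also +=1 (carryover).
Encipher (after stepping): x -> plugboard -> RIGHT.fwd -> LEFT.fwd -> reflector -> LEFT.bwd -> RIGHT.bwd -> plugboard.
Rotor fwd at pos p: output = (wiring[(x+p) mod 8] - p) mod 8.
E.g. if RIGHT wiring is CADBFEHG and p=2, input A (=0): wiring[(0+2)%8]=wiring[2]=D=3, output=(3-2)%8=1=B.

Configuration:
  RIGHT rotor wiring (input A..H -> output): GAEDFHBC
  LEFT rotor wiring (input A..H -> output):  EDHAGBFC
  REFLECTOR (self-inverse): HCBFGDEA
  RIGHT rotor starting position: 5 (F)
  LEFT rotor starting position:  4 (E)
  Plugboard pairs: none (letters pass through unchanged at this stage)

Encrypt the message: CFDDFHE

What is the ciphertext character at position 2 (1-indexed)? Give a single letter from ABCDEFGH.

Char 1 ('C'): step: R->6, L=4; C->plug->C->R->A->L->C->refl->B->L'->C->R'->D->plug->D
Char 2 ('F'): step: R->7, L=4; F->plug->F->R->G->L->D->refl->F->L'->B->R'->C->plug->C

C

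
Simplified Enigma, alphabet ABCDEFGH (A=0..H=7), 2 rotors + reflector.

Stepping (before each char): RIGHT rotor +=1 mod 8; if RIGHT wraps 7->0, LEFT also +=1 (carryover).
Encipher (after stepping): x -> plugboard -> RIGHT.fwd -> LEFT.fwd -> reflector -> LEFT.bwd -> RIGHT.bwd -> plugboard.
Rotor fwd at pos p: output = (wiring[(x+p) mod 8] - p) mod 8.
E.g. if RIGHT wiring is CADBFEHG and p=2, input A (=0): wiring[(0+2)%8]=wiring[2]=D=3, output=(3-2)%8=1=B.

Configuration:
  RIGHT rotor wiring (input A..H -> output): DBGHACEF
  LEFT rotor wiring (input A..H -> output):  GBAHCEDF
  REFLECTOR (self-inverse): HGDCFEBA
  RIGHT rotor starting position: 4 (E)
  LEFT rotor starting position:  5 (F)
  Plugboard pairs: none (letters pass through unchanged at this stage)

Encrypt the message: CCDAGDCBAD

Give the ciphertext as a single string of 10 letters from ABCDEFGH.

Char 1 ('C'): step: R->5, L=5; C->plug->C->R->A->L->H->refl->A->L'->C->R'->G->plug->G
Char 2 ('C'): step: R->6, L=5; C->plug->C->R->F->L->D->refl->C->L'->G->R'->A->plug->A
Char 3 ('D'): step: R->7, L=5; D->plug->D->R->H->L->F->refl->E->L'->E->R'->B->plug->B
Char 4 ('A'): step: R->0, L->6 (L advanced); A->plug->A->R->D->L->D->refl->C->L'->E->R'->G->plug->G
Char 5 ('G'): step: R->1, L=6; G->plug->G->R->E->L->C->refl->D->L'->D->R'->F->plug->F
Char 6 ('D'): step: R->2, L=6; D->plug->D->R->A->L->F->refl->E->L'->G->R'->C->plug->C
Char 7 ('C'): step: R->3, L=6; C->plug->C->R->H->L->G->refl->B->L'->F->R'->B->plug->B
Char 8 ('B'): step: R->4, L=6; B->plug->B->R->G->L->E->refl->F->L'->A->R'->C->plug->C
Char 9 ('A'): step: R->5, L=6; A->plug->A->R->F->L->B->refl->G->L'->H->R'->B->plug->B
Char 10 ('D'): step: R->6, L=6; D->plug->D->R->D->L->D->refl->C->L'->E->R'->H->plug->H

Answer: GABGFCBCBH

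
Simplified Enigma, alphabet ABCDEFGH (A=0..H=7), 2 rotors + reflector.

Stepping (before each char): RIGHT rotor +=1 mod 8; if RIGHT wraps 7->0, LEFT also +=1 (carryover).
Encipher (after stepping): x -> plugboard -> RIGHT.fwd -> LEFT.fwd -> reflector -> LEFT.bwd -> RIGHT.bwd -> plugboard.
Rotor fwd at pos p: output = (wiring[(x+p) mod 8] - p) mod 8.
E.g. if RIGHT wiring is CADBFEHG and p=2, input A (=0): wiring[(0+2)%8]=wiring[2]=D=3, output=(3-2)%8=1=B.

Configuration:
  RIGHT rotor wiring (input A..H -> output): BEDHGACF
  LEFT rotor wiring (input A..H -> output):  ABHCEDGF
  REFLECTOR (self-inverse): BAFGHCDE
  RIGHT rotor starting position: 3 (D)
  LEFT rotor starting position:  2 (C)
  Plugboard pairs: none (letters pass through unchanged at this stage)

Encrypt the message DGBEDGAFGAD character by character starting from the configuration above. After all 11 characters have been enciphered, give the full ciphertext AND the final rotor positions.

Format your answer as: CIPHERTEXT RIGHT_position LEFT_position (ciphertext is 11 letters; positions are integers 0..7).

Char 1 ('D'): step: R->4, L=2; D->plug->D->R->B->L->A->refl->B->L'->D->R'->H->plug->H
Char 2 ('G'): step: R->5, L=2; G->plug->G->R->C->L->C->refl->F->L'->A->R'->C->plug->C
Char 3 ('B'): step: R->6, L=2; B->plug->B->R->H->L->H->refl->E->L'->E->R'->A->plug->A
Char 4 ('E'): step: R->7, L=2; E->plug->E->R->A->L->F->refl->C->L'->C->R'->B->plug->B
Char 5 ('D'): step: R->0, L->3 (L advanced); D->plug->D->R->H->L->E->refl->H->L'->A->R'->F->plug->F
Char 6 ('G'): step: R->1, L=3; G->plug->G->R->E->L->C->refl->F->L'->F->R'->D->plug->D
Char 7 ('A'): step: R->2, L=3; A->plug->A->R->B->L->B->refl->A->L'->C->R'->H->plug->H
Char 8 ('F'): step: R->3, L=3; F->plug->F->R->G->L->G->refl->D->L'->D->R'->B->plug->B
Char 9 ('G'): step: R->4, L=3; G->plug->G->R->H->L->E->refl->H->L'->A->R'->F->plug->F
Char 10 ('A'): step: R->5, L=3; A->plug->A->R->D->L->D->refl->G->L'->G->R'->F->plug->F
Char 11 ('D'): step: R->6, L=3; D->plug->D->R->G->L->G->refl->D->L'->D->R'->C->plug->C
Final: ciphertext=HCABFDHBFFC, RIGHT=6, LEFT=3

Answer: HCABFDHBFFC 6 3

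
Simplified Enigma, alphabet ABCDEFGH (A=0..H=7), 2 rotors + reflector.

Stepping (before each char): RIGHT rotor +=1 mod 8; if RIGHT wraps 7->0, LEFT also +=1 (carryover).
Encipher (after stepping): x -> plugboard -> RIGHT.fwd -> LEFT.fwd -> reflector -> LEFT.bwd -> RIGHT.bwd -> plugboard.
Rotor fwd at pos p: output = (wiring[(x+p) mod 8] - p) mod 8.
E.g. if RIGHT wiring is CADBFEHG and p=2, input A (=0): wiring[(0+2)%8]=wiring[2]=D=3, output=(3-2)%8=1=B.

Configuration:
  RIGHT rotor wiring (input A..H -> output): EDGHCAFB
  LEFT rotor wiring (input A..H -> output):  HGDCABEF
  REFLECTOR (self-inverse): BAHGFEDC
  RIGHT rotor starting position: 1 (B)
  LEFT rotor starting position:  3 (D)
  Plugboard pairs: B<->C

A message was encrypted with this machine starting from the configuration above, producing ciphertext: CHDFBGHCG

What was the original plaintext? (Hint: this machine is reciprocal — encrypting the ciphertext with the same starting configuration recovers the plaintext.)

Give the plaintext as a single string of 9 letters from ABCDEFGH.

Char 1 ('C'): step: R->2, L=3; C->plug->B->R->F->L->E->refl->F->L'->B->R'->H->plug->H
Char 2 ('H'): step: R->3, L=3; H->plug->H->R->D->L->B->refl->A->L'->H->R'->B->plug->C
Char 3 ('D'): step: R->4, L=3; D->plug->D->R->F->L->E->refl->F->L'->B->R'->C->plug->B
Char 4 ('F'): step: R->5, L=3; F->plug->F->R->B->L->F->refl->E->L'->F->R'->H->plug->H
Char 5 ('B'): step: R->6, L=3; B->plug->C->R->G->L->D->refl->G->L'->C->R'->H->plug->H
Char 6 ('G'): step: R->7, L=3; G->plug->G->R->B->L->F->refl->E->L'->F->R'->B->plug->C
Char 7 ('H'): step: R->0, L->4 (L advanced); H->plug->H->R->B->L->F->refl->E->L'->A->R'->F->plug->F
Char 8 ('C'): step: R->1, L=4; C->plug->B->R->F->L->C->refl->H->L'->G->R'->C->plug->B
Char 9 ('G'): step: R->2, L=4; G->plug->G->R->C->L->A->refl->B->L'->D->R'->E->plug->E

Answer: HCBHHCFBE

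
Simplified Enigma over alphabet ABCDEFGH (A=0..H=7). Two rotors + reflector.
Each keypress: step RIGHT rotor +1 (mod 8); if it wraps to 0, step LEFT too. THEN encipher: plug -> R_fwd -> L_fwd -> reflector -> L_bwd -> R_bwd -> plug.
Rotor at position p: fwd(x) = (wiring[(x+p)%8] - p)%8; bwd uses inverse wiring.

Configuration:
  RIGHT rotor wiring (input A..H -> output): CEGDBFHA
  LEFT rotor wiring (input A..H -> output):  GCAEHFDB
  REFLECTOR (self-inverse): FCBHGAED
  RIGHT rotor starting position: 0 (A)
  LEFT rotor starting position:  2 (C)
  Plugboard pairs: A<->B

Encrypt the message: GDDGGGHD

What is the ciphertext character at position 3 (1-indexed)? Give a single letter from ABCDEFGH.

Char 1 ('G'): step: R->1, L=2; G->plug->G->R->H->L->A->refl->F->L'->C->R'->C->plug->C
Char 2 ('D'): step: R->2, L=2; D->plug->D->R->D->L->D->refl->H->L'->F->R'->E->plug->E
Char 3 ('D'): step: R->3, L=2; D->plug->D->R->E->L->B->refl->C->L'->B->R'->G->plug->G

G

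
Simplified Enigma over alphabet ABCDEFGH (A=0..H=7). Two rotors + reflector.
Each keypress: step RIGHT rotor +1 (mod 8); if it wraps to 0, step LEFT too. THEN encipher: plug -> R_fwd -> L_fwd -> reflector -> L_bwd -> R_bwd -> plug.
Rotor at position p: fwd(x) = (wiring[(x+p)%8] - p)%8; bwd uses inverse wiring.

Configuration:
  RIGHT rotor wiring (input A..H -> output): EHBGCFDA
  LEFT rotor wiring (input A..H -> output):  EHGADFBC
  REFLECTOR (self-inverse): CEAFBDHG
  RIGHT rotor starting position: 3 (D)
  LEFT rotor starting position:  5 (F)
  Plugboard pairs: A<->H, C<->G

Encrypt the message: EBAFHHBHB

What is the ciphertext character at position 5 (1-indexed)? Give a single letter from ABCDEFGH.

Char 1 ('E'): step: R->4, L=5; E->plug->E->R->A->L->A->refl->C->L'->E->R'->D->plug->D
Char 2 ('B'): step: R->5, L=5; B->plug->B->R->G->L->D->refl->F->L'->C->R'->E->plug->E
Char 3 ('A'): step: R->6, L=5; A->plug->H->R->H->L->G->refl->H->L'->D->R'->E->plug->E
Char 4 ('F'): step: R->7, L=5; F->plug->F->R->D->L->H->refl->G->L'->H->R'->E->plug->E
Char 5 ('H'): step: R->0, L->6 (L advanced); H->plug->A->R->E->L->A->refl->C->L'->F->R'->F->plug->F

F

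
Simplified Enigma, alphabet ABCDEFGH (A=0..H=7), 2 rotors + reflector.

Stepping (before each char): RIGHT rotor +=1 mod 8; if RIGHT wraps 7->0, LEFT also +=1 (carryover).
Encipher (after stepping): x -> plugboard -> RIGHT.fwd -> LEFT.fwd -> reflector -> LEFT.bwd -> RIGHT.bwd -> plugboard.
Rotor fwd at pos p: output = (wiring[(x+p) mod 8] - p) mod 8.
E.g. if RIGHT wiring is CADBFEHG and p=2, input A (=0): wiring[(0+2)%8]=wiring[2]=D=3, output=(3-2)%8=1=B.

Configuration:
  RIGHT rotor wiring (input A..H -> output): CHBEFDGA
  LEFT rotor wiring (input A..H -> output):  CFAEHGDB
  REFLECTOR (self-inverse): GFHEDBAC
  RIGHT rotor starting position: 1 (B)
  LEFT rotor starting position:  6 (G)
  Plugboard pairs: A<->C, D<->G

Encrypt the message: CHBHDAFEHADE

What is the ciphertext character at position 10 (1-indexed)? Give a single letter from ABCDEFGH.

Char 1 ('C'): step: R->2, L=6; C->plug->A->R->H->L->A->refl->G->L'->F->R'->H->plug->H
Char 2 ('H'): step: R->3, L=6; H->plug->H->R->G->L->B->refl->F->L'->A->R'->C->plug->A
Char 3 ('B'): step: R->4, L=6; B->plug->B->R->H->L->A->refl->G->L'->F->R'->G->plug->D
Char 4 ('H'): step: R->5, L=6; H->plug->H->R->A->L->F->refl->B->L'->G->R'->A->plug->C
Char 5 ('D'): step: R->6, L=6; D->plug->G->R->H->L->A->refl->G->L'->F->R'->H->plug->H
Char 6 ('A'): step: R->7, L=6; A->plug->C->R->A->L->F->refl->B->L'->G->R'->F->plug->F
Char 7 ('F'): step: R->0, L->7 (L advanced); F->plug->F->R->D->L->B->refl->F->L'->E->R'->D->plug->G
Char 8 ('E'): step: R->1, L=7; E->plug->E->R->C->L->G->refl->A->L'->F->R'->F->plug->F
Char 9 ('H'): step: R->2, L=7; H->plug->H->R->F->L->A->refl->G->L'->C->R'->B->plug->B
Char 10 ('A'): step: R->3, L=7; A->plug->C->R->A->L->C->refl->H->L'->G->R'->H->plug->H

H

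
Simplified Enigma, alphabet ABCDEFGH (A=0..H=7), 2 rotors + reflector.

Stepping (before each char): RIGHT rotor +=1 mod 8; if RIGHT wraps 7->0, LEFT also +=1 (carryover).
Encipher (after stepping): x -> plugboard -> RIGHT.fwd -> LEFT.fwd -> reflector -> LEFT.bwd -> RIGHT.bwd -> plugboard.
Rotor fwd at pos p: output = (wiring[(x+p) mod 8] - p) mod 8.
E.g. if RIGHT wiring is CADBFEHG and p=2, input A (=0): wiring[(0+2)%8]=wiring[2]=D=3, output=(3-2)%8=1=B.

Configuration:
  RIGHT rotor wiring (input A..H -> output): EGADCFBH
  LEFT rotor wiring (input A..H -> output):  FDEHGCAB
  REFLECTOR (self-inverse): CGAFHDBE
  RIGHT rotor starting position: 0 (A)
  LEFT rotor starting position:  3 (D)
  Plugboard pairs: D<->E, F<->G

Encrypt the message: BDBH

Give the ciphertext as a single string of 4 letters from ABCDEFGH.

Answer: DHDF

Derivation:
Char 1 ('B'): step: R->1, L=3; B->plug->B->R->H->L->B->refl->G->L'->E->R'->E->plug->D
Char 2 ('D'): step: R->2, L=3; D->plug->E->R->H->L->B->refl->G->L'->E->R'->H->plug->H
Char 3 ('B'): step: R->3, L=3; B->plug->B->R->H->L->B->refl->G->L'->E->R'->E->plug->D
Char 4 ('H'): step: R->4, L=3; H->plug->H->R->H->L->B->refl->G->L'->E->R'->G->plug->F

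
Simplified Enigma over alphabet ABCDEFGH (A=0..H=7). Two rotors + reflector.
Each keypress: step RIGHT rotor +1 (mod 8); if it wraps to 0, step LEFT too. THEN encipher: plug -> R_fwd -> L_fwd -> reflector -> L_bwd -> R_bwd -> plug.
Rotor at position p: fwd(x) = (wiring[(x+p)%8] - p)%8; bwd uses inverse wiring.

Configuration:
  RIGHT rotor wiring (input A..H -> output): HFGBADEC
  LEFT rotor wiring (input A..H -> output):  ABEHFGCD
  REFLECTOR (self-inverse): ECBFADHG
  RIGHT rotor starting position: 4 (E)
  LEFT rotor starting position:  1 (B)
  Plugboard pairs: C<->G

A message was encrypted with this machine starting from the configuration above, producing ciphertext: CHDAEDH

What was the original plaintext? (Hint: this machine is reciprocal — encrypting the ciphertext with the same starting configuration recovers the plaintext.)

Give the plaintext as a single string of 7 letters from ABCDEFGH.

Char 1 ('C'): step: R->5, L=1; C->plug->G->R->E->L->F->refl->D->L'->B->R'->F->plug->F
Char 2 ('H'): step: R->6, L=1; H->plug->H->R->F->L->B->refl->C->L'->G->R'->A->plug->A
Char 3 ('D'): step: R->7, L=1; D->plug->D->R->H->L->H->refl->G->L'->C->R'->E->plug->E
Char 4 ('A'): step: R->0, L->2 (L advanced); A->plug->A->R->H->L->H->refl->G->L'->G->R'->C->plug->G
Char 5 ('E'): step: R->1, L=2; E->plug->E->R->C->L->D->refl->F->L'->B->R'->G->plug->C
Char 6 ('D'): step: R->2, L=2; D->plug->D->R->B->L->F->refl->D->L'->C->R'->E->plug->E
Char 7 ('H'): step: R->3, L=2; H->plug->H->R->D->L->E->refl->A->L'->E->R'->F->plug->F

Answer: FAEGCEF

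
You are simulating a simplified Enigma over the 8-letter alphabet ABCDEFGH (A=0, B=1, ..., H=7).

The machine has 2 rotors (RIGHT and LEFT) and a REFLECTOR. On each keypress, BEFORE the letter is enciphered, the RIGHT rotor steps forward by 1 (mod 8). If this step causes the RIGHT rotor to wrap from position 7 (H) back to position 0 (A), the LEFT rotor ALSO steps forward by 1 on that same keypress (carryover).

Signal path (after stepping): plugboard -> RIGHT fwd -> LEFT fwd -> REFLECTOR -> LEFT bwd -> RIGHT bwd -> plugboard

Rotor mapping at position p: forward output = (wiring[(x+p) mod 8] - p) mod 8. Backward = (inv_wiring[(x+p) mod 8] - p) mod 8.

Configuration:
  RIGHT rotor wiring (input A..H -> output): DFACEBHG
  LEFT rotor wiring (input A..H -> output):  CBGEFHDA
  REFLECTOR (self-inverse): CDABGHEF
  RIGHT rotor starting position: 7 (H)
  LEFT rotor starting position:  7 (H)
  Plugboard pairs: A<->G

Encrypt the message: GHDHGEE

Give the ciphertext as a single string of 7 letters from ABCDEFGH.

Char 1 ('G'): step: R->0, L->0 (L advanced); G->plug->A->R->D->L->E->refl->G->L'->C->R'->D->plug->D
Char 2 ('H'): step: R->1, L=0; H->plug->H->R->C->L->G->refl->E->L'->D->R'->D->plug->D
Char 3 ('D'): step: R->2, L=0; D->plug->D->R->H->L->A->refl->C->L'->A->R'->B->plug->B
Char 4 ('H'): step: R->3, L=0; H->plug->H->R->F->L->H->refl->F->L'->E->R'->D->plug->D
Char 5 ('G'): step: R->4, L=0; G->plug->A->R->A->L->C->refl->A->L'->H->R'->E->plug->E
Char 6 ('E'): step: R->5, L=0; E->plug->E->R->A->L->C->refl->A->L'->H->R'->H->plug->H
Char 7 ('E'): step: R->6, L=0; E->plug->E->R->C->L->G->refl->E->L'->D->R'->H->plug->H

Answer: DDBDEHH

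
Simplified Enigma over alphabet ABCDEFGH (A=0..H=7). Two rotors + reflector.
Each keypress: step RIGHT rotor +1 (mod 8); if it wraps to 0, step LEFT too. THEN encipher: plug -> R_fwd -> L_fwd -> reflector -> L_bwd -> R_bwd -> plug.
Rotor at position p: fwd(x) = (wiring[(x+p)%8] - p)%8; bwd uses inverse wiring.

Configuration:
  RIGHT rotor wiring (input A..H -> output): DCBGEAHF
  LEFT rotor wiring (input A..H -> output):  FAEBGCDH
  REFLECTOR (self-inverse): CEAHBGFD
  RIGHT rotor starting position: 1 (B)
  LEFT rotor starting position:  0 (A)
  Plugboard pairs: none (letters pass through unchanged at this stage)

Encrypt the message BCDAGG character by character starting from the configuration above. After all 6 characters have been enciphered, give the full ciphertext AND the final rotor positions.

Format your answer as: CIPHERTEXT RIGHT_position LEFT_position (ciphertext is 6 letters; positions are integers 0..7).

Char 1 ('B'): step: R->2, L=0; B->plug->B->R->E->L->G->refl->F->L'->A->R'->H->plug->H
Char 2 ('C'): step: R->3, L=0; C->plug->C->R->F->L->C->refl->A->L'->B->R'->B->plug->B
Char 3 ('D'): step: R->4, L=0; D->plug->D->R->B->L->A->refl->C->L'->F->R'->G->plug->G
Char 4 ('A'): step: R->5, L=0; A->plug->A->R->D->L->B->refl->E->L'->C->R'->B->plug->B
Char 5 ('G'): step: R->6, L=0; G->plug->G->R->G->L->D->refl->H->L'->H->R'->B->plug->B
Char 6 ('G'): step: R->7, L=0; G->plug->G->R->B->L->A->refl->C->L'->F->R'->F->plug->F
Final: ciphertext=HBGBBF, RIGHT=7, LEFT=0

Answer: HBGBBF 7 0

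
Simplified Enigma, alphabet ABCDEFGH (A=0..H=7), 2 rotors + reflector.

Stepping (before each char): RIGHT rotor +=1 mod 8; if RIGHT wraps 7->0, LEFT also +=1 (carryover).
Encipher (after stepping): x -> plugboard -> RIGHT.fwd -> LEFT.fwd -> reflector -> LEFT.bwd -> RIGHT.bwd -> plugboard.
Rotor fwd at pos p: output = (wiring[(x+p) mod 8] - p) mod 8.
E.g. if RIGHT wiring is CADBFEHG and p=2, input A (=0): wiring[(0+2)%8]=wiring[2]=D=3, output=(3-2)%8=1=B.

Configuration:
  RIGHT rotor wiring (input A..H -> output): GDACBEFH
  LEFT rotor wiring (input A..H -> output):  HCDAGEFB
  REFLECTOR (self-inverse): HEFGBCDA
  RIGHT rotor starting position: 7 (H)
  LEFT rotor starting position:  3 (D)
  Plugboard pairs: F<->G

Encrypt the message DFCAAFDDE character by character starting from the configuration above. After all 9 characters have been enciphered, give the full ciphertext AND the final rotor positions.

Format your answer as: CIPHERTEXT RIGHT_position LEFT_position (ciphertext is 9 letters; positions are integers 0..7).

Char 1 ('D'): step: R->0, L->4 (L advanced); D->plug->D->R->C->L->B->refl->E->L'->H->R'->H->plug->H
Char 2 ('F'): step: R->1, L=4; F->plug->G->R->G->L->H->refl->A->L'->B->R'->C->plug->C
Char 3 ('C'): step: R->2, L=4; C->plug->C->R->H->L->E->refl->B->L'->C->R'->D->plug->D
Char 4 ('A'): step: R->3, L=4; A->plug->A->R->H->L->E->refl->B->L'->C->R'->D->plug->D
Char 5 ('A'): step: R->4, L=4; A->plug->A->R->F->L->G->refl->D->L'->E->R'->G->plug->F
Char 6 ('F'): step: R->5, L=4; F->plug->G->R->F->L->G->refl->D->L'->E->R'->H->plug->H
Char 7 ('D'): step: R->6, L=4; D->plug->D->R->F->L->G->refl->D->L'->E->R'->F->plug->G
Char 8 ('D'): step: R->7, L=4; D->plug->D->R->B->L->A->refl->H->L'->G->R'->H->plug->H
Char 9 ('E'): step: R->0, L->5 (L advanced); E->plug->E->R->B->L->A->refl->H->L'->A->R'->C->plug->C
Final: ciphertext=HCDDFHGHC, RIGHT=0, LEFT=5

Answer: HCDDFHGHC 0 5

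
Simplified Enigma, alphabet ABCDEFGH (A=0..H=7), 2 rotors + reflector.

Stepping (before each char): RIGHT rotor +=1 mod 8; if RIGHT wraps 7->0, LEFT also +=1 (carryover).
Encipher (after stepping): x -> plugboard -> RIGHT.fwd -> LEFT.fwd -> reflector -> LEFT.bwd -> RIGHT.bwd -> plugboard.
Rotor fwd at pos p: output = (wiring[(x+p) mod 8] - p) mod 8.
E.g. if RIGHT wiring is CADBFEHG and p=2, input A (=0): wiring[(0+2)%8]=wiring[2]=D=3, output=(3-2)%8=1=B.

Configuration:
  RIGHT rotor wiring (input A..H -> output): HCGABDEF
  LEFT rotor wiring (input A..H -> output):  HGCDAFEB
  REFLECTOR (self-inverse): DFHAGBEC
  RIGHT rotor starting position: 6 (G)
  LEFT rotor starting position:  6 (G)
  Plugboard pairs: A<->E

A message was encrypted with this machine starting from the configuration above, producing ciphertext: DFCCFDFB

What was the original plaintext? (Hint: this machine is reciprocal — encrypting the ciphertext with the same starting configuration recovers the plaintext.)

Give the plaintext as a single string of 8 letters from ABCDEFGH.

Answer: EABGBAGH

Derivation:
Char 1 ('D'): step: R->7, L=6; D->plug->D->R->H->L->H->refl->C->L'->G->R'->A->plug->E
Char 2 ('F'): step: R->0, L->7 (L advanced); F->plug->F->R->D->L->D->refl->A->L'->B->R'->E->plug->A
Char 3 ('C'): step: R->1, L=7; C->plug->C->R->H->L->F->refl->B->L'->F->R'->B->plug->B
Char 4 ('C'): step: R->2, L=7; C->plug->C->R->H->L->F->refl->B->L'->F->R'->G->plug->G
Char 5 ('F'): step: R->3, L=7; F->plug->F->R->E->L->E->refl->G->L'->G->R'->B->plug->B
Char 6 ('D'): step: R->4, L=7; D->plug->D->R->B->L->A->refl->D->L'->D->R'->E->plug->A
Char 7 ('F'): step: R->5, L=7; F->plug->F->R->B->L->A->refl->D->L'->D->R'->G->plug->G
Char 8 ('B'): step: R->6, L=7; B->plug->B->R->H->L->F->refl->B->L'->F->R'->H->plug->H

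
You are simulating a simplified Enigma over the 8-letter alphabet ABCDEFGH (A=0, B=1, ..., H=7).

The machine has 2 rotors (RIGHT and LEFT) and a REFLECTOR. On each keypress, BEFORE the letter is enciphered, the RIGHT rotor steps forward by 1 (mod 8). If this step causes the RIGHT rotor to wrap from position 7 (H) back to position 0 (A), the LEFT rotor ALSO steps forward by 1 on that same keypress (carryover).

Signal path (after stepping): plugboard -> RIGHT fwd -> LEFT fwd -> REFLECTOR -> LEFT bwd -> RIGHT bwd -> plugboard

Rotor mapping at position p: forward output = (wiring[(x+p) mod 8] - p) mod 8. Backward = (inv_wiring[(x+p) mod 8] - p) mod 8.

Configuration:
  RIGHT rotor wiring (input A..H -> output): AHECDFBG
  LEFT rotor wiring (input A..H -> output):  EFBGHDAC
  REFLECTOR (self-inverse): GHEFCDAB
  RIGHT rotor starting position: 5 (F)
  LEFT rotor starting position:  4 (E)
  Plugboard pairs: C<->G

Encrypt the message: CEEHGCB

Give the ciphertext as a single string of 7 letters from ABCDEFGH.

Answer: DFHCABD

Derivation:
Char 1 ('C'): step: R->6, L=4; C->plug->G->R->F->L->B->refl->H->L'->B->R'->D->plug->D
Char 2 ('E'): step: R->7, L=4; E->plug->E->R->D->L->G->refl->A->L'->E->R'->F->plug->F
Char 3 ('E'): step: R->0, L->5 (L advanced); E->plug->E->R->D->L->H->refl->B->L'->G->R'->H->plug->H
Char 4 ('H'): step: R->1, L=5; H->plug->H->R->H->L->C->refl->E->L'->F->R'->G->plug->C
Char 5 ('G'): step: R->2, L=5; G->plug->C->R->B->L->D->refl->F->L'->C->R'->A->plug->A
Char 6 ('C'): step: R->3, L=5; C->plug->G->R->E->L->A->refl->G->L'->A->R'->B->plug->B
Char 7 ('B'): step: R->4, L=5; B->plug->B->R->B->L->D->refl->F->L'->C->R'->D->plug->D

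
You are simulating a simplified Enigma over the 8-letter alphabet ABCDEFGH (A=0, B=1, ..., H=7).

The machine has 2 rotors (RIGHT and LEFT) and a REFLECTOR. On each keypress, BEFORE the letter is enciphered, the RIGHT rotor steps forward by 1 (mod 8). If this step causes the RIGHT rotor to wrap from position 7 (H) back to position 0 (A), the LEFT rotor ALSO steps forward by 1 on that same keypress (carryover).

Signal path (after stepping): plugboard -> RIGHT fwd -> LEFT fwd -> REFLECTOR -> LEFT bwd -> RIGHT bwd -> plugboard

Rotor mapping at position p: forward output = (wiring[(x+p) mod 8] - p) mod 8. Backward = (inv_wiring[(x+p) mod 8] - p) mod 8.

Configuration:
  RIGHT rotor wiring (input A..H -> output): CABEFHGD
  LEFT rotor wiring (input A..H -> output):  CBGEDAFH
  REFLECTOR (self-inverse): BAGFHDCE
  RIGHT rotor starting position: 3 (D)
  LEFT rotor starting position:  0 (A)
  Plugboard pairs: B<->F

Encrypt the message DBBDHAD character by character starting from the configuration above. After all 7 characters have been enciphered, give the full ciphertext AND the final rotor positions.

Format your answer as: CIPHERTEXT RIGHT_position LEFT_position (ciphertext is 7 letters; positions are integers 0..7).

Answer: FCCGGFE 2 1

Derivation:
Char 1 ('D'): step: R->4, L=0; D->plug->D->R->H->L->H->refl->E->L'->D->R'->B->plug->F
Char 2 ('B'): step: R->5, L=0; B->plug->F->R->E->L->D->refl->F->L'->G->R'->C->plug->C
Char 3 ('B'): step: R->6, L=0; B->plug->F->R->G->L->F->refl->D->L'->E->R'->C->plug->C
Char 4 ('D'): step: R->7, L=0; D->plug->D->R->C->L->G->refl->C->L'->A->R'->G->plug->G
Char 5 ('H'): step: R->0, L->1 (L advanced); H->plug->H->R->D->L->C->refl->G->L'->G->R'->G->plug->G
Char 6 ('A'): step: R->1, L=1; A->plug->A->R->H->L->B->refl->A->L'->A->R'->B->plug->F
Char 7 ('D'): step: R->2, L=1; D->plug->D->R->F->L->E->refl->H->L'->E->R'->E->plug->E
Final: ciphertext=FCCGGFE, RIGHT=2, LEFT=1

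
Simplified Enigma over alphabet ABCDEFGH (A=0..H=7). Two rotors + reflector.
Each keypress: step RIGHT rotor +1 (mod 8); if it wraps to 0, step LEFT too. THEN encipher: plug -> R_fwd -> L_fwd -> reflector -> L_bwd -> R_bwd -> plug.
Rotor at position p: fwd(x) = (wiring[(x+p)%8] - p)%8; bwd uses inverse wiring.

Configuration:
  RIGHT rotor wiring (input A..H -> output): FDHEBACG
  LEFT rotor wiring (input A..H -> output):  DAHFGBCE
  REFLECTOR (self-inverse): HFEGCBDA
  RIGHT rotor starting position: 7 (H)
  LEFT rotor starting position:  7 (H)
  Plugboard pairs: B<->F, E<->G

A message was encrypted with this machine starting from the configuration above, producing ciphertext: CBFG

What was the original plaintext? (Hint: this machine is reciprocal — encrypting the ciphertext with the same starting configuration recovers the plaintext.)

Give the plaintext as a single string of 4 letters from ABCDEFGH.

Char 1 ('C'): step: R->0, L->0 (L advanced); C->plug->C->R->H->L->E->refl->C->L'->G->R'->H->plug->H
Char 2 ('B'): step: R->1, L=0; B->plug->F->R->B->L->A->refl->H->L'->C->R'->A->plug->A
Char 3 ('F'): step: R->2, L=0; F->plug->B->R->C->L->H->refl->A->L'->B->R'->H->plug->H
Char 4 ('G'): step: R->3, L=0; G->plug->E->R->D->L->F->refl->B->L'->F->R'->C->plug->C

Answer: HAHC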